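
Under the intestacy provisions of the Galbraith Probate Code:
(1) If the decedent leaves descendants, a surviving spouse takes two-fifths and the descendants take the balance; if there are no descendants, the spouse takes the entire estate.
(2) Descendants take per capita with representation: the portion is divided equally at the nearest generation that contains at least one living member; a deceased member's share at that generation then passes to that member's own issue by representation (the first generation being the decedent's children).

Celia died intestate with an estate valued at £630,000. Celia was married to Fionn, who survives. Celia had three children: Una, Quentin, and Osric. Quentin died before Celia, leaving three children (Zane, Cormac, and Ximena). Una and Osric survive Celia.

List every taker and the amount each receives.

Fionn takes two-fifths of £630,000 = £252,000. The remaining £378,000 passes to the descendants.
The descendants' portion (£378,000) is divided into 3 shares of £126,000: Una and Osric each take £126,000; Quentin's £126,000 share passes to Quentin's issue.
Quentin's share (£126,000) is divided into 3 shares of £42,000: Zane, Cormac, and Ximena each take £42,000.

Fionn: £252,000; Una: £126,000; Zane: £42,000; Cormac: £42,000; Ximena: £42,000; Osric: £126,000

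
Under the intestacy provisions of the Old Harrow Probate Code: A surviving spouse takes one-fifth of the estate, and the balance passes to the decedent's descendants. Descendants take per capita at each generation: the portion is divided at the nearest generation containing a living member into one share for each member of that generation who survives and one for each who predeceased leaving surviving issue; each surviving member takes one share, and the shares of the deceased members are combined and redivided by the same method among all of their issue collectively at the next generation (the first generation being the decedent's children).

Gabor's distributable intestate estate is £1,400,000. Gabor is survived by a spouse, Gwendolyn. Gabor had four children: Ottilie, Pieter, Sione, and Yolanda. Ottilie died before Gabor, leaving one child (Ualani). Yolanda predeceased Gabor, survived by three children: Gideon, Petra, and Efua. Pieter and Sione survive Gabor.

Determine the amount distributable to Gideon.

Gwendolyn takes one-fifth of £1,400,000 = £280,000. The remaining £1,120,000 passes to the descendants.
The descendants' portion (£1,120,000) is divided at the children's generation into 4 shares of £280,000. Pieter and Sione each take £280,000. The 2 shares of the deceased (Ottilie and Yolanda) are combined into a pool of £560,000.
That pool (£560,000) is divided at the grandchildren's generation equally among Ualani, Gideon, Petra, and Efua: £140,000 each.

Gideon receives £140,000.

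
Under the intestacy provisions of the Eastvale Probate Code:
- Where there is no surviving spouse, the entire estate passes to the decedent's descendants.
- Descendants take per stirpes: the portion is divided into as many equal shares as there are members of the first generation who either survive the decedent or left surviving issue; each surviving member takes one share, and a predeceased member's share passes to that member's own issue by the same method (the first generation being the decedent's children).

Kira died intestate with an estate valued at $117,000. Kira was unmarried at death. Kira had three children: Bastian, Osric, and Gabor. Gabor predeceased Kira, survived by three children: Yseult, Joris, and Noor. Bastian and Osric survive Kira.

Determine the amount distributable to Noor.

The entire $117,000 passes to the descendants.
That amount ($117,000) is divided into 3 shares of $39,000: Bastian and Osric each take $39,000; Gabor's $39,000 share passes to Gabor's issue.
Gabor's share ($39,000) is divided into 3 shares of $13,000: Yseult, Joris, and Noor each take $13,000.

Noor receives $13,000.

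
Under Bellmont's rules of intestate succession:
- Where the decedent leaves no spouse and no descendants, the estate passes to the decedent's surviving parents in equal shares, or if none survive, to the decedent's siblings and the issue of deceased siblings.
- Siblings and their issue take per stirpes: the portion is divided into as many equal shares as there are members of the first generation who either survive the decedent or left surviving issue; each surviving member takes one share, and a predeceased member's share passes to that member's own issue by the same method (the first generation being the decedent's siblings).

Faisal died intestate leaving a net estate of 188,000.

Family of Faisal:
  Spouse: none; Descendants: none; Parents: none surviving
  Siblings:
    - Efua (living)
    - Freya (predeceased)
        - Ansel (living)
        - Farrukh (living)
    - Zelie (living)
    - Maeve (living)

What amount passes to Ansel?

Ansel receives 23,500.

The entire 188,000 passes to the siblings and their issue.
That amount (188,000) is divided into 4 shares of 47,000: Efua, Zelie, and Maeve each take 47,000; Freya's 47,000 share passes to Freya's issue.
Freya's share (47,000) is divided into 2 shares of 23,500: Ansel and Farrukh each take 23,500.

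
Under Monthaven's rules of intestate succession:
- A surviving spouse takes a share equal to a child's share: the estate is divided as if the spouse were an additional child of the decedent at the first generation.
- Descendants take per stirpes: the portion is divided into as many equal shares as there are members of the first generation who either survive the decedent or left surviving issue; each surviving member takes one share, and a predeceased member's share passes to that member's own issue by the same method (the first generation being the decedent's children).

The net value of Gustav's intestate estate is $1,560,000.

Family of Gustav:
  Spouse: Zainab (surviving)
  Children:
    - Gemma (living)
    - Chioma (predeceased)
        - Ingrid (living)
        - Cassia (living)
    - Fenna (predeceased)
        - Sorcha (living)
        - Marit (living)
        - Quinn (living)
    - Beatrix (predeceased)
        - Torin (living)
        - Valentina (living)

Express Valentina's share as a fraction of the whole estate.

The spouse counts as an additional share at the children's level, so there are 5 primary shares of $312,000. Zainab takes one such share ($312,000).
The children's combined portion ($1,248,000) is divided into 4 shares of $312,000: Gemma takes $312,000; Chioma's $312,000 share passes to Chioma's issue; Fenna's $312,000 share passes to Fenna's issue; Beatrix's $312,000 share passes to Beatrix's issue.
Chioma's share ($312,000) is divided into 2 shares of $156,000: Ingrid and Cassia each take $156,000.
Fenna's share ($312,000) is divided into 3 shares of $104,000: Sorcha, Marit, and Quinn each take $104,000.
Beatrix's share ($312,000) is divided into 2 shares of $156,000: Torin and Valentina each take $156,000.

Valentina receives 1/10 of the estate.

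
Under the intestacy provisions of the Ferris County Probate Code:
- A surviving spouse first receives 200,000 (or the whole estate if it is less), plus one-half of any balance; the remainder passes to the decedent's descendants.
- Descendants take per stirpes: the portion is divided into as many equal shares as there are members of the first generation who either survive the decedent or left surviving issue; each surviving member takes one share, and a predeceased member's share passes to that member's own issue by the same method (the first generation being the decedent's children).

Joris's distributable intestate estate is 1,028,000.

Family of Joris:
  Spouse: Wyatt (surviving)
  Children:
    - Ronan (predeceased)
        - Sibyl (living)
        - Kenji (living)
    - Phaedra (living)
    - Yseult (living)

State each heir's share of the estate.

Wyatt first takes 200,000, leaving a balance of 828,000. Wyatt then takes one-half of the balance (414,000), for a total of 614,000. The remaining 414,000 passes to the descendants.
The descendants' portion (414,000) is divided into 3 shares of 138,000: Phaedra and Yseult each take 138,000; Ronan's 138,000 share passes to Ronan's issue.
Ronan's share (138,000) is divided into 2 shares of 69,000: Sibyl and Kenji each take 69,000.

Wyatt: 614,000; Sibyl: 69,000; Kenji: 69,000; Phaedra: 138,000; Yseult: 138,000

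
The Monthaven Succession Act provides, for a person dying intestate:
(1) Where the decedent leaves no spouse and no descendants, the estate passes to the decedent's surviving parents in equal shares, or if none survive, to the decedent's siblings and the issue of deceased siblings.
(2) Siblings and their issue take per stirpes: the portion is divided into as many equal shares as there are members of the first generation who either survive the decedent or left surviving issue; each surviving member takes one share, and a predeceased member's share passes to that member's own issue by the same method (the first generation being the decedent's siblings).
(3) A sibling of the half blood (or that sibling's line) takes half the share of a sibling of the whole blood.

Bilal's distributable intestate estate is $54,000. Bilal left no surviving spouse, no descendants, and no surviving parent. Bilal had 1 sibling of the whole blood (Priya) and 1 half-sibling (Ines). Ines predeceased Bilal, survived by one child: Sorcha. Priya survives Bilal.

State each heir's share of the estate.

Sorcha: $18,000; Priya: $36,000

The entire $54,000 passes to the siblings and their issue.
Counting each half-blood sibling's line as half a unit, there are 3/2 units in $54,000, so one unit is $36,000. Whole-blood lines (Priya) take $36,000 each; half-blood lines (Ines) take $18,000 each.
Ines's share ($18,000) passes entirely to Sorcha.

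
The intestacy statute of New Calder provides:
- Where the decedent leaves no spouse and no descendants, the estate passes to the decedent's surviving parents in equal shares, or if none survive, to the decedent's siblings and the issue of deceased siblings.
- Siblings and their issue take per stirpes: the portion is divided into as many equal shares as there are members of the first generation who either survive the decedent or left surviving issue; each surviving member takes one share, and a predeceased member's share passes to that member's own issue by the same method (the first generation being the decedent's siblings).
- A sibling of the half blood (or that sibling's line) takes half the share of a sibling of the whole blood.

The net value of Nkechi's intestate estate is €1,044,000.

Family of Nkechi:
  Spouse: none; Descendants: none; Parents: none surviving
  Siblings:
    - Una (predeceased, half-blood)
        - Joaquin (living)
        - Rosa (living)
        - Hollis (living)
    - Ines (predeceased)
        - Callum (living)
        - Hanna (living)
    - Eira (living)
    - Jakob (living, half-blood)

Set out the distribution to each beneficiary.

The entire €1,044,000 passes to the siblings and their issue.
Counting each half-blood sibling's line as half a unit, there are 3 units in €1,044,000, so one unit is €348,000. Whole-blood lines (Ines and Eira) take €348,000 each; half-blood lines (Una and Jakob) take €174,000 each.
Una's share (€174,000) is divided into 3 shares of €58,000: Joaquin, Rosa, and Hollis each take €58,000.
Ines's share (€348,000) is divided into 2 shares of €174,000: Callum and Hanna each take €174,000.

Joaquin: €58,000; Rosa: €58,000; Hollis: €58,000; Callum: €174,000; Hanna: €174,000; Eira: €348,000; Jakob: €174,000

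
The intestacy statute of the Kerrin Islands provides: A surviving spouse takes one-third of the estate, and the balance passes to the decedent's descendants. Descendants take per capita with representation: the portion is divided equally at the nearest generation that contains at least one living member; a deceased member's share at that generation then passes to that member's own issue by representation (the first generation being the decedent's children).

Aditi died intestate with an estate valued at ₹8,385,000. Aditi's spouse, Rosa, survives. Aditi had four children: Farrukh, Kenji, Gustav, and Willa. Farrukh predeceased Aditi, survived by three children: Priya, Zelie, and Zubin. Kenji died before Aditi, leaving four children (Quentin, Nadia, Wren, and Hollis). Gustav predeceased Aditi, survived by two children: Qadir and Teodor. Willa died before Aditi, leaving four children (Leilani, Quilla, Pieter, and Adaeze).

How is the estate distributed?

Rosa takes one-third of ₹8,385,000 = ₹2,795,000. The remaining ₹5,590,000 passes to the descendants.
No child survives, so the initial division is made at the grandchildren's generation.
The descendants' portion (₹5,590,000) is divided into 13 shares of ₹430,000: Priya, Zelie, Zubin, Quentin, Nadia, Wren, Hollis, Qadir, Teodor, Leilani, Quilla, Pieter, and Adaeze each take ₹430,000.

Rosa: ₹2,795,000; Priya: ₹430,000; Zelie: ₹430,000; Zubin: ₹430,000; Quentin: ₹430,000; Nadia: ₹430,000; Wren: ₹430,000; Hollis: ₹430,000; Qadir: ₹430,000; Teodor: ₹430,000; Leilani: ₹430,000; Quilla: ₹430,000; Pieter: ₹430,000; Adaeze: ₹430,000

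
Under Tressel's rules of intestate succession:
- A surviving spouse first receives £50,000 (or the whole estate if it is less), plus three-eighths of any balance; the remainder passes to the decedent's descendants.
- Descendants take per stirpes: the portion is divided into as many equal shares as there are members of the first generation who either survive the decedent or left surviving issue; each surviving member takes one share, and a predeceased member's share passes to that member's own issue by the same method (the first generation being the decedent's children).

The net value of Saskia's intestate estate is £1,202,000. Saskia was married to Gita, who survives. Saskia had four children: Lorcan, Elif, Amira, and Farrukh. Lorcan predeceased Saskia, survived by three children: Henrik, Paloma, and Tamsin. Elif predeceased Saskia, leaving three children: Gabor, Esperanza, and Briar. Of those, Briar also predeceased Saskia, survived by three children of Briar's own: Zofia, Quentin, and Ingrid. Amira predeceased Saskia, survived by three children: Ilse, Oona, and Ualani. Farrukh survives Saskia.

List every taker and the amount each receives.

Gita: £482,000; Henrik: £60,000; Paloma: £60,000; Tamsin: £60,000; Gabor: £60,000; Esperanza: £60,000; Zofia: £20,000; Quentin: £20,000; Ingrid: £20,000; Ilse: £60,000; Oona: £60,000; Ualani: £60,000; Farrukh: £180,000

Gita first takes £50,000, leaving a balance of £1,152,000. Gita then takes three-eighths of the balance (£432,000), for a total of £482,000. The remaining £720,000 passes to the descendants.
The descendants' portion (£720,000) is divided into 4 shares of £180,000: Farrukh takes £180,000; Lorcan's £180,000 share passes to Lorcan's issue; Elif's £180,000 share passes to Elif's issue; Amira's £180,000 share passes to Amira's issue.
Lorcan's share (£180,000) is divided into 3 shares of £60,000: Henrik, Paloma, and Tamsin each take £60,000.
Elif's share (£180,000) is divided into 3 shares of £60,000: Gabor and Esperanza each take £60,000; Briar's £60,000 share passes to Briar's issue.
Briar's share (£60,000) is divided into 3 shares of £20,000: Zofia, Quentin, and Ingrid each take £20,000.
Amira's share (£180,000) is divided into 3 shares of £60,000: Ilse, Oona, and Ualani each take £60,000.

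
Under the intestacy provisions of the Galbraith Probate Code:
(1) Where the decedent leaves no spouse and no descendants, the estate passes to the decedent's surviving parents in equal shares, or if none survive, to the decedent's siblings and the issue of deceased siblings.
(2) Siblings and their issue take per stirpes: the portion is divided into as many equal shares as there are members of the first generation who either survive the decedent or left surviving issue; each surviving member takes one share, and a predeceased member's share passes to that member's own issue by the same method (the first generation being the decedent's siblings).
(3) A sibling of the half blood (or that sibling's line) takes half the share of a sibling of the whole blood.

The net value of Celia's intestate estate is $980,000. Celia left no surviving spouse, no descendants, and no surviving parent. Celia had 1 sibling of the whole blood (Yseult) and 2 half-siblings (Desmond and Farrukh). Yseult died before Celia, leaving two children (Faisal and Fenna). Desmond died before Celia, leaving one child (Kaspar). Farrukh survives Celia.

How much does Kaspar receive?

The entire $980,000 passes to the siblings and their issue.
Counting each half-blood sibling's line as half a unit, there are 2 units in $980,000, so one unit is $490,000. Whole-blood lines (Yseult) take $490,000 each; half-blood lines (Desmond and Farrukh) take $245,000 each.
Yseult's share ($490,000) is divided into 2 shares of $245,000: Faisal and Fenna each take $245,000.
Desmond's share ($245,000) passes entirely to Kaspar.

Kaspar receives $245,000.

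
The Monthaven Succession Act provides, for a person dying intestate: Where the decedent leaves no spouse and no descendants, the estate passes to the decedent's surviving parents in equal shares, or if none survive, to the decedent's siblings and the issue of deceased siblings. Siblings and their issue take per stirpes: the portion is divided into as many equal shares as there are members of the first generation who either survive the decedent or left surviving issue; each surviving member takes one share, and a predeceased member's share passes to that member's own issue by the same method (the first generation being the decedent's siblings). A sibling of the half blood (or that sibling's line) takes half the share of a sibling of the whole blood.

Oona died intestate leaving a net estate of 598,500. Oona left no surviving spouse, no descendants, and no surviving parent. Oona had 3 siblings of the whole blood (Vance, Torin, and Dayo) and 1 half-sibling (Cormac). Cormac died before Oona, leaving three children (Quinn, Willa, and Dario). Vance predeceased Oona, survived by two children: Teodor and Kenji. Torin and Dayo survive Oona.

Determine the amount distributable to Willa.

The entire 598,500 passes to the siblings and their issue.
Counting each half-blood sibling's line as half a unit, there are 7/2 units in 598,500, so one unit is 171,000. Whole-blood lines (Vance, Torin, and Dayo) take 171,000 each; half-blood lines (Cormac) take 85,500 each.
Cormac's share (85,500) is divided into 3 shares of 28,500: Quinn, Willa, and Dario each take 28,500.
Vance's share (171,000) is divided into 2 shares of 85,500: Teodor and Kenji each take 85,500.

Willa receives 28,500.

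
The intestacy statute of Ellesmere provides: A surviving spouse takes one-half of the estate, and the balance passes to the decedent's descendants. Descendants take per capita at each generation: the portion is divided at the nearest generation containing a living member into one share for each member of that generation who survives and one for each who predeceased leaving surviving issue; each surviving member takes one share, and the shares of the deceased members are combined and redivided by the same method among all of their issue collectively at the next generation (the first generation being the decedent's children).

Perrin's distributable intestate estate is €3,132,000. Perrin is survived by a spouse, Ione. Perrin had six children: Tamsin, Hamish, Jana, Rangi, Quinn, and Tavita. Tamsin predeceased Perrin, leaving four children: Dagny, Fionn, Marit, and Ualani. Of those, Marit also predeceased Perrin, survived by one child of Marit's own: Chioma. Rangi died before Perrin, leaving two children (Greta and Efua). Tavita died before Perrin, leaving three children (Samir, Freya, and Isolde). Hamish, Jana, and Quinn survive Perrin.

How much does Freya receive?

Ione takes one-half of €3,132,000 = €1,566,000. The remaining €1,566,000 passes to the descendants.
The descendants' portion (€1,566,000) is divided at the children's generation into 6 shares of €261,000. Hamish, Jana, and Quinn each take €261,000. The 3 shares of the deceased (Tamsin, Rangi, and Tavita) are combined into a pool of €783,000.
That pool (€783,000) is divided at the grandchildren's generation into 9 shares of €87,000. Dagny, Fionn, Ualani, Greta, Efua, Samir, Freya, and Isolde each take €87,000. The remaining share for the deceased Marit (€87,000) is carried to the next generation.
That pool (€87,000) passes entirely to Chioma, the sole taker at the great-grandchildren's generation.

Freya receives €87,000.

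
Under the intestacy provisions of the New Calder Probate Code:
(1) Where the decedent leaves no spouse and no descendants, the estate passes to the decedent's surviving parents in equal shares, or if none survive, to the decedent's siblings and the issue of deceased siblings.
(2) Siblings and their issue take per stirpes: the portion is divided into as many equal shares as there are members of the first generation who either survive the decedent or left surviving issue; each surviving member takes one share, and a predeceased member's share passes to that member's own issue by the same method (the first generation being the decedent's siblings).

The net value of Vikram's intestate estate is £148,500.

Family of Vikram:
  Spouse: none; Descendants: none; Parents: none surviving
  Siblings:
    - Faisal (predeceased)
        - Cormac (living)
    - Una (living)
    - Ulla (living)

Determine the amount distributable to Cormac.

The entire £148,500 passes to the siblings and their issue.
That amount (£148,500) is divided into 3 shares of £49,500: Una and Ulla each take £49,500; Faisal's £49,500 share passes to Faisal's issue.
Faisal's share (£49,500) passes entirely to Cormac.

Cormac receives £49,500.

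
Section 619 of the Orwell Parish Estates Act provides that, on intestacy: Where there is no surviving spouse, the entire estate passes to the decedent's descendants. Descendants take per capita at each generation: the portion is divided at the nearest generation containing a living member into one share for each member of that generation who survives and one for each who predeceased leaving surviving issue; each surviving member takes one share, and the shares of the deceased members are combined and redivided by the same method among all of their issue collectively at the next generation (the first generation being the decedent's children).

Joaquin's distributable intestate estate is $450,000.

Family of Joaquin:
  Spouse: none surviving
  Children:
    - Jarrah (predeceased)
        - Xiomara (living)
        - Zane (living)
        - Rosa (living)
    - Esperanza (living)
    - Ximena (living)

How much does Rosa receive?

Rosa receives $50,000.

The entire $450,000 passes to the descendants.
That amount ($450,000) is divided at the children's generation into 3 shares of $150,000. Esperanza and Ximena each take $150,000. The remaining share for the deceased Jarrah ($150,000) is carried to the next generation.
That pool ($150,000) is divided at the grandchildren's generation equally among Xiomara, Zane, and Rosa: $50,000 each.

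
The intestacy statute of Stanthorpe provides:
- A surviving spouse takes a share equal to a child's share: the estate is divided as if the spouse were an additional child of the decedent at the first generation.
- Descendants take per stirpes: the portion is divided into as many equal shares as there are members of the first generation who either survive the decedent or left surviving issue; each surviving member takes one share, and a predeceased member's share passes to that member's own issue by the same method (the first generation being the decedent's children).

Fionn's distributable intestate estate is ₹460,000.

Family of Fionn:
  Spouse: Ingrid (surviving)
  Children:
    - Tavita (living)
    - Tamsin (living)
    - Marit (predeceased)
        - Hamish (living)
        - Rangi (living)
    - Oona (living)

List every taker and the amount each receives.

The spouse counts as an additional share at the children's level, so there are 5 primary shares of ₹92,000. Ingrid takes one such share (₹92,000).
The children's combined portion (₹368,000) is divided into 4 shares of ₹92,000: Tavita, Tamsin, and Oona each take ₹92,000; Marit's ₹92,000 share passes to Marit's issue.
Marit's share (₹92,000) is divided into 2 shares of ₹46,000: Hamish and Rangi each take ₹46,000.

Ingrid: ₹92,000; Tavita: ₹92,000; Tamsin: ₹92,000; Hamish: ₹46,000; Rangi: ₹46,000; Oona: ₹92,000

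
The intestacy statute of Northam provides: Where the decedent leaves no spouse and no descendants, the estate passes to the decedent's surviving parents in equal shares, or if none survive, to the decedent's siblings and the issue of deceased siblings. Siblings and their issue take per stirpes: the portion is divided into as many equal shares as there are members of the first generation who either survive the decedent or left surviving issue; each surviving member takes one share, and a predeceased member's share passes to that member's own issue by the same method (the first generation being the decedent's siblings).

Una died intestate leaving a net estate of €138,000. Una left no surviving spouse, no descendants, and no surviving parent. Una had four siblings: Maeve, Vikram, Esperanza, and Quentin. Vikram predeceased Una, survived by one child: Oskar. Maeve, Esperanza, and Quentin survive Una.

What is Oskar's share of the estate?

The entire €138,000 passes to the siblings and their issue.
That amount (€138,000) is divided into 4 shares of €34,500: Maeve, Esperanza, and Quentin each take €34,500; Vikram's €34,500 share passes to Vikram's issue.
Vikram's share (€34,500) passes entirely to Oskar.

Oskar receives €34,500.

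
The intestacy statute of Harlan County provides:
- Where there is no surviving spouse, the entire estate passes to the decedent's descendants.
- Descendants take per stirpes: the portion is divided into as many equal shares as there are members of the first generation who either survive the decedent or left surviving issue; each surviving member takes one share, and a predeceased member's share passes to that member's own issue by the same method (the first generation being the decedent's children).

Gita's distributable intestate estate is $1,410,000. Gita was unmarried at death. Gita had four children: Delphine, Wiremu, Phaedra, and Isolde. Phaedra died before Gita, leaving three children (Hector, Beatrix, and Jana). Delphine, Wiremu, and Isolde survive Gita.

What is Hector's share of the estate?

Hector receives $117,500.

The entire $1,410,000 passes to the descendants.
That amount ($1,410,000) is divided into 4 shares of $352,500: Delphine, Wiremu, and Isolde each take $352,500; Phaedra's $352,500 share passes to Phaedra's issue.
Phaedra's share ($352,500) is divided into 3 shares of $117,500: Hector, Beatrix, and Jana each take $117,500.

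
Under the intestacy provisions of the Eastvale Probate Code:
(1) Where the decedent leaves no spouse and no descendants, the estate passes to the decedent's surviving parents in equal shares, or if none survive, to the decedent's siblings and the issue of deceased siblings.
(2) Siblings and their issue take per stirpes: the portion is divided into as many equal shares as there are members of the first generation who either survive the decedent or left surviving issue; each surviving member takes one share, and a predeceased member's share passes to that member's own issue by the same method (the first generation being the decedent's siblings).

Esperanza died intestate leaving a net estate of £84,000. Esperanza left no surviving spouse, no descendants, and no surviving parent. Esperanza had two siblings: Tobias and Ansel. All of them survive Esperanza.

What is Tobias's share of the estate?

The entire £84,000 passes to the siblings and their issue.
That amount (£84,000) is divided into 2 shares of £42,000: Tobias and Ansel each take £42,000.

Tobias receives £42,000.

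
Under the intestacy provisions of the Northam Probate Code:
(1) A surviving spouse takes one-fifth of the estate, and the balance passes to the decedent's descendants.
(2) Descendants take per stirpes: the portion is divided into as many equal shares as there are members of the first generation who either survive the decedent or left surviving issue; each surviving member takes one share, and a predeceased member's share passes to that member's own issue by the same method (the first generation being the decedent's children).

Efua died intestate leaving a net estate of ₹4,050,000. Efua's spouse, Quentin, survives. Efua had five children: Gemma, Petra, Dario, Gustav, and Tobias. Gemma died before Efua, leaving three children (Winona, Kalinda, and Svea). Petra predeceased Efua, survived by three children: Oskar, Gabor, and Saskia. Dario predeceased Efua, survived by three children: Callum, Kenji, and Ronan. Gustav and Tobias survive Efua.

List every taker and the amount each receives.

Quentin takes one-fifth of ₹4,050,000 = ₹810,000. The remaining ₹3,240,000 passes to the descendants.
The descendants' portion (₹3,240,000) is divided into 5 shares of ₹648,000: Gustav and Tobias each take ₹648,000; Gemma's ₹648,000 share passes to Gemma's issue; Petra's ₹648,000 share passes to Petra's issue; Dario's ₹648,000 share passes to Dario's issue.
Gemma's share (₹648,000) is divided into 3 shares of ₹216,000: Winona, Kalinda, and Svea each take ₹216,000.
Petra's share (₹648,000) is divided into 3 shares of ₹216,000: Oskar, Gabor, and Saskia each take ₹216,000.
Dario's share (₹648,000) is divided into 3 shares of ₹216,000: Callum, Kenji, and Ronan each take ₹216,000.

Quentin: ₹810,000; Winona: ₹216,000; Kalinda: ₹216,000; Svea: ₹216,000; Oskar: ₹216,000; Gabor: ₹216,000; Saskia: ₹216,000; Callum: ₹216,000; Kenji: ₹216,000; Ronan: ₹216,000; Gustav: ₹648,000; Tobias: ₹648,000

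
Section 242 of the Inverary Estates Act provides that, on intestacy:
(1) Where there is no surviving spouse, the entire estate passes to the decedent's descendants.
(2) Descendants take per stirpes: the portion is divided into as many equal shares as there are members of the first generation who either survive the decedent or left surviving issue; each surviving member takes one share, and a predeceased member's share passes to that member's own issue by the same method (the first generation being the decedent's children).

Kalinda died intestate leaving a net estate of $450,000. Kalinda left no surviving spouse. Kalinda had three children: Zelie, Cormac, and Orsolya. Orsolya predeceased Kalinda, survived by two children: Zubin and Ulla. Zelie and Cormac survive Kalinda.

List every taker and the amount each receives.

The entire $450,000 passes to the descendants.
That amount ($450,000) is divided into 3 shares of $150,000: Zelie and Cormac each take $150,000; Orsolya's $150,000 share passes to Orsolya's issue.
Orsolya's share ($150,000) is divided into 2 shares of $75,000: Zubin and Ulla each take $75,000.

Zelie: $150,000; Cormac: $150,000; Zubin: $75,000; Ulla: $75,000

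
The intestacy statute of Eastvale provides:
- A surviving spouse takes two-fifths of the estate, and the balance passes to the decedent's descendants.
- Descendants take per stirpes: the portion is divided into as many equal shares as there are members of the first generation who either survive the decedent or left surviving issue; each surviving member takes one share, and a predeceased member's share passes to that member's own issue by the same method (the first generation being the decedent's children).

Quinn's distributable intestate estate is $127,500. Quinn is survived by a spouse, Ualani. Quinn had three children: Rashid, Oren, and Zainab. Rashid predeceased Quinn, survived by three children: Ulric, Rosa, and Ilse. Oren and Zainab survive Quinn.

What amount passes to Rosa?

Ualani takes two-fifths of $127,500 = $51,000. The remaining $76,500 passes to the descendants.
The descendants' portion ($76,500) is divided into 3 shares of $25,500: Oren and Zainab each take $25,500; Rashid's $25,500 share passes to Rashid's issue.
Rashid's share ($25,500) is divided into 3 shares of $8,500: Ulric, Rosa, and Ilse each take $8,500.

Rosa receives $8,500.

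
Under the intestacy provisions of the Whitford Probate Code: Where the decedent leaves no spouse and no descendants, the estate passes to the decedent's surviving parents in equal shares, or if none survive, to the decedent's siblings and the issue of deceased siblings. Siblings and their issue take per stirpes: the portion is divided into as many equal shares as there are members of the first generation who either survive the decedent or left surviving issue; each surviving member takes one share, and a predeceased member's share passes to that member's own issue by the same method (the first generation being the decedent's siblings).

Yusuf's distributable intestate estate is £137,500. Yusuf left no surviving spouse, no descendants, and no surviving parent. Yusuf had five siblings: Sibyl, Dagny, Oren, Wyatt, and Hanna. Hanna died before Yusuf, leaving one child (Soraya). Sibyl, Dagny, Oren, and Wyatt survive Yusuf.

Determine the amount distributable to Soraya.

The entire £137,500 passes to the siblings and their issue.
That amount (£137,500) is divided into 5 shares of £27,500: Sibyl, Dagny, Oren, and Wyatt each take £27,500; Hanna's £27,500 share passes to Hanna's issue.
Hanna's share (£27,500) passes entirely to Soraya.

Soraya receives £27,500.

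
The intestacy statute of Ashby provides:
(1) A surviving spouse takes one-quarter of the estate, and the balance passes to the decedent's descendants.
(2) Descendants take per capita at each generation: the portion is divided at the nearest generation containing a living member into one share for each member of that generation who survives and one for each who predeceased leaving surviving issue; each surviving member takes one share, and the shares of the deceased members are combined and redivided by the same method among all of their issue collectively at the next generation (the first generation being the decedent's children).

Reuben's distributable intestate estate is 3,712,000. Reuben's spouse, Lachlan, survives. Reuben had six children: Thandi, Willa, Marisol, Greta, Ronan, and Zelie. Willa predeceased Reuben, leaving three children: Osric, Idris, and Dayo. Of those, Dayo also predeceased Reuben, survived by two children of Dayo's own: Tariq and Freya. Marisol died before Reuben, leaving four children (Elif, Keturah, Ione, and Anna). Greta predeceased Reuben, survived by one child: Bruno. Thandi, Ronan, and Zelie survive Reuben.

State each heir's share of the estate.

Lachlan: 928,000; Thandi: 464,000; Osric: 174,000; Idris: 174,000; Tariq: 87,000; Freya: 87,000; Elif: 174,000; Keturah: 174,000; Ione: 174,000; Anna: 174,000; Bruno: 174,000; Ronan: 464,000; Zelie: 464,000

Lachlan takes one-quarter of 3,712,000 = 928,000. The remaining 2,784,000 passes to the descendants.
The descendants' portion (2,784,000) is divided at the children's generation into 6 shares of 464,000. Thandi, Ronan, and Zelie each take 464,000. The 3 shares of the deceased (Willa, Marisol, and Greta) are combined into a pool of 1,392,000.
That pool (1,392,000) is divided at the grandchildren's generation into 8 shares of 174,000. Osric, Idris, Elif, Keturah, Ione, Anna, and Bruno each take 174,000. The remaining share for the deceased Dayo (174,000) is carried to the next generation.
That pool (174,000) is divided at the great-grandchildren's generation equally among Tariq and Freya: 87,000 each.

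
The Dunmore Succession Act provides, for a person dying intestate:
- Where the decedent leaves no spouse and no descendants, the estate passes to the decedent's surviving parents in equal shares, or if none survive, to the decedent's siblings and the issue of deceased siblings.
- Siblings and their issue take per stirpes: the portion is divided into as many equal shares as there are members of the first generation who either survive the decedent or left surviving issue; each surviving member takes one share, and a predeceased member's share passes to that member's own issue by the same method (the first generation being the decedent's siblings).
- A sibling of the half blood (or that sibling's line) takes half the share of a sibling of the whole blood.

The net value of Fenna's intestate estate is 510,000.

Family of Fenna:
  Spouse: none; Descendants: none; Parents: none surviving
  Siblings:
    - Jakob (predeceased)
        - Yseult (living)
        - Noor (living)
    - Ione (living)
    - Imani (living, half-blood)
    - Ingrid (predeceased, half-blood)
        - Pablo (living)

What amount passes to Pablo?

The entire 510,000 passes to the siblings and their issue.
Counting each half-blood sibling's line as half a unit, there are 3 units in 510,000, so one unit is 170,000. Whole-blood lines (Jakob and Ione) take 170,000 each; half-blood lines (Imani and Ingrid) take 85,000 each.
Jakob's share (170,000) is divided into 2 shares of 85,000: Yseult and Noor each take 85,000.
Ingrid's share (85,000) passes entirely to Pablo.

Pablo receives 85,000.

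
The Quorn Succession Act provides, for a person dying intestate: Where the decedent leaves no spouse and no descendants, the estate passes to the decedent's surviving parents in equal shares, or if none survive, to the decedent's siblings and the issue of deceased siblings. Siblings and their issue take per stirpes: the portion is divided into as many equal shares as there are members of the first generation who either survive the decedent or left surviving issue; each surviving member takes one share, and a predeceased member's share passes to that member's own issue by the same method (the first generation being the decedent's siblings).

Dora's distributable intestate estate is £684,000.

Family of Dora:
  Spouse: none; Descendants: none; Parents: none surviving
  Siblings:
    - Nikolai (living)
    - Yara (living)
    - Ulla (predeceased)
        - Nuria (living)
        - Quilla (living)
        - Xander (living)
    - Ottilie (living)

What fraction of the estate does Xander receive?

The entire £684,000 passes to the siblings and their issue.
That amount (£684,000) is divided into 4 shares of £171,000: Nikolai, Yara, and Ottilie each take £171,000; Ulla's £171,000 share passes to Ulla's issue.
Ulla's share (£171,000) is divided into 3 shares of £57,000: Nuria, Quilla, and Xander each take £57,000.

Xander receives 1/12 of the estate.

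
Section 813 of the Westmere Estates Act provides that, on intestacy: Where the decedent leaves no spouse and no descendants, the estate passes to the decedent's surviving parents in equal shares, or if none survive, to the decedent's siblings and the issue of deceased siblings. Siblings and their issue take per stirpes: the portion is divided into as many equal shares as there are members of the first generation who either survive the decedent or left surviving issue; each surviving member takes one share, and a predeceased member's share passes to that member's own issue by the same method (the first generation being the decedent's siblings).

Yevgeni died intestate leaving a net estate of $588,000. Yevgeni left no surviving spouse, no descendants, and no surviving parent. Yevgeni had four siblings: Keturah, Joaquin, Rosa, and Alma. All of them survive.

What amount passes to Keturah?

Keturah receives $147,000.

The entire $588,000 passes to the siblings and their issue.
That amount ($588,000) is divided into 4 shares of $147,000: Keturah, Joaquin, Rosa, and Alma each take $147,000.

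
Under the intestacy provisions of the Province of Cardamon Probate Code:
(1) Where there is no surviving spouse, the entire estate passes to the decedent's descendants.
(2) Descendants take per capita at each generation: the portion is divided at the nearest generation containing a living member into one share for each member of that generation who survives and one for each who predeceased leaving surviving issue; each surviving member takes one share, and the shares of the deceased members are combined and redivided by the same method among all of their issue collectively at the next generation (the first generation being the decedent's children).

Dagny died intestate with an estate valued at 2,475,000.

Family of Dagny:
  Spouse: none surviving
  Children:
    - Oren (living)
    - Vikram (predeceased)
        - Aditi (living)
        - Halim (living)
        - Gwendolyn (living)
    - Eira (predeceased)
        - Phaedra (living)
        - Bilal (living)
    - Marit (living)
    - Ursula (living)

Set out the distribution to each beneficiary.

Oren: 495,000; Aditi: 198,000; Halim: 198,000; Gwendolyn: 198,000; Phaedra: 198,000; Bilal: 198,000; Marit: 495,000; Ursula: 495,000

The entire 2,475,000 passes to the descendants.
That amount (2,475,000) is divided at the children's generation into 5 shares of 495,000. Oren, Marit, and Ursula each take 495,000. The 2 shares of the deceased (Vikram and Eira) are combined into a pool of 990,000.
That pool (990,000) is divided at the grandchildren's generation equally among Aditi, Halim, Gwendolyn, Phaedra, and Bilal: 198,000 each.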